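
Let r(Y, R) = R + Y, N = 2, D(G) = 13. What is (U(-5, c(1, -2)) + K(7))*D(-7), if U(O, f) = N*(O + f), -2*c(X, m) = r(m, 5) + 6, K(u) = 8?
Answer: -143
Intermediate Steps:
c(X, m) = -11/2 - m/2 (c(X, m) = -((5 + m) + 6)/2 = -(11 + m)/2 = -11/2 - m/2)
U(O, f) = 2*O + 2*f (U(O, f) = 2*(O + f) = 2*O + 2*f)
(U(-5, c(1, -2)) + K(7))*D(-7) = ((2*(-5) + 2*(-11/2 - ½*(-2))) + 8)*13 = ((-10 + 2*(-11/2 + 1)) + 8)*13 = ((-10 + 2*(-9/2)) + 8)*13 = ((-10 - 9) + 8)*13 = (-19 + 8)*13 = -11*13 = -143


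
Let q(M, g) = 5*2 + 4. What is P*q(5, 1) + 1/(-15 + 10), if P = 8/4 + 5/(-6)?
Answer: 242/15 ≈ 16.133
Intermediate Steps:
q(M, g) = 14 (q(M, g) = 10 + 4 = 14)
P = 7/6 (P = 8*(¼) + 5*(-⅙) = 2 - ⅚ = 7/6 ≈ 1.1667)
P*q(5, 1) + 1/(-15 + 10) = (7/6)*14 + 1/(-15 + 10) = 49/3 + 1/(-5) = 49/3 - ⅕ = 242/15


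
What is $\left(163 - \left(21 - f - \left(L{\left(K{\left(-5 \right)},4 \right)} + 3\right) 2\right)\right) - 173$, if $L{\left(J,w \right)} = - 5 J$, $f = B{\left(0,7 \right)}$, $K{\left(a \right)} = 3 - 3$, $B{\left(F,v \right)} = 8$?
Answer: $-17$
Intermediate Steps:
$K{\left(a \right)} = 0$ ($K{\left(a \right)} = 3 - 3 = 0$)
$f = 8$
$\left(163 - \left(21 - f - \left(L{\left(K{\left(-5 \right)},4 \right)} + 3\right) 2\right)\right) - 173 = \left(163 - \left(13 - \left(\left(-5\right) 0 + 3\right) 2\right)\right) - 173 = \left(163 - \left(13 - \left(0 + 3\right) 2\right)\right) - 173 = \left(163 + \left(\left(8 + 3 \cdot 2\right) - 21\right)\right) - 173 = \left(163 + \left(\left(8 + 6\right) - 21\right)\right) - 173 = \left(163 + \left(14 - 21\right)\right) - 173 = \left(163 - 7\right) - 173 = 156 - 173 = -17$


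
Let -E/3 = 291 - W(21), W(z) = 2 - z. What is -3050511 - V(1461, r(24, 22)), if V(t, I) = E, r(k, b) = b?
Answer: -3049581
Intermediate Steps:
E = -930 (E = -3*(291 - (2 - 1*21)) = -3*(291 - (2 - 21)) = -3*(291 - 1*(-19)) = -3*(291 + 19) = -3*310 = -930)
V(t, I) = -930
-3050511 - V(1461, r(24, 22)) = -3050511 - 1*(-930) = -3050511 + 930 = -3049581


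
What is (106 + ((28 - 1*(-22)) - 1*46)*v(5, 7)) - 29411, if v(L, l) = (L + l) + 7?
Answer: -29229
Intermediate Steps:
v(L, l) = 7 + L + l
(106 + ((28 - 1*(-22)) - 1*46)*v(5, 7)) - 29411 = (106 + ((28 - 1*(-22)) - 1*46)*(7 + 5 + 7)) - 29411 = (106 + ((28 + 22) - 46)*19) - 29411 = (106 + (50 - 46)*19) - 29411 = (106 + 4*19) - 29411 = (106 + 76) - 29411 = 182 - 29411 = -29229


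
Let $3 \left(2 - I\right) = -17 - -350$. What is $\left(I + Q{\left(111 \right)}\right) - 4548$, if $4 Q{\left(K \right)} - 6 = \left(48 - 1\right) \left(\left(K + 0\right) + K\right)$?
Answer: $-2047$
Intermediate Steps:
$Q{\left(K \right)} = \frac{3}{2} + \frac{47 K}{2}$ ($Q{\left(K \right)} = \frac{3}{2} + \frac{\left(48 - 1\right) \left(\left(K + 0\right) + K\right)}{4} = \frac{3}{2} + \frac{47 \left(K + K\right)}{4} = \frac{3}{2} + \frac{47 \cdot 2 K}{4} = \frac{3}{2} + \frac{94 K}{4} = \frac{3}{2} + \frac{47 K}{2}$)
$I = -109$ ($I = 2 - \frac{-17 - -350}{3} = 2 - \frac{-17 + 350}{3} = 2 - 111 = -109$)
$\left(I + Q{\left(111 \right)}\right) - 4548 = \left(-109 + \left(\frac{3}{2} + \frac{47}{2} \cdot 111\right)\right) - 4548 = \left(-109 + \left(\frac{3}{2} + \frac{5217}{2}\right)\right) - 4548 = \left(-109 + 2610\right) - 4548 = 2501 - 4548 = -2047$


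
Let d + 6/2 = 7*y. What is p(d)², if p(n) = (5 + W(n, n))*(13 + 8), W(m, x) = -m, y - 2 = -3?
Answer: 99225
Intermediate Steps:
y = -1 (y = 2 - 3 = -1)
d = -10 (d = -3 + 7*(-1) = -3 - 7 = -10)
p(n) = 105 - 21*n (p(n) = (5 - n)*(13 + 8) = (5 - n)*21 = 105 - 21*n)
p(d)² = (105 - 21*(-10))² = (105 + 210)² = 315² = 99225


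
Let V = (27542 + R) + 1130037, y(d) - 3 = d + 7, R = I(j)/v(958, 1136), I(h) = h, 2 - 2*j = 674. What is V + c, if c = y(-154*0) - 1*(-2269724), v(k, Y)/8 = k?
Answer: 1641682906/479 ≈ 3.4273e+6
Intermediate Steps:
v(k, Y) = 8*k
j = -336 (j = 1 - ½*674 = 1 - 337 = -336)
R = -21/479 (R = -336/(8*958) = -336/7664 = -336*1/7664 = -21/479 ≈ -0.043841)
y(d) = 10 + d (y(d) = 3 + (d + 7) = 3 + (7 + d) = 10 + d)
V = 554480320/479 (V = (27542 - 21/479) + 1130037 = 13192597/479 + 1130037 = 554480320/479 ≈ 1.1576e+6)
c = 2269734 (c = (10 - 154*0) - 1*(-2269724) = (10 + 0) + 2269724 = 10 + 2269724 = 2269734)
V + c = 554480320/479 + 2269734 = 1641682906/479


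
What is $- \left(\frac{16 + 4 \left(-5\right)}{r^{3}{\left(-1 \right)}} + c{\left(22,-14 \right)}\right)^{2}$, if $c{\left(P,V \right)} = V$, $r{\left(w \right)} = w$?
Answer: $-100$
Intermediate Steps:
$- \left(\frac{16 + 4 \left(-5\right)}{r^{3}{\left(-1 \right)}} + c{\left(22,-14 \right)}\right)^{2} = - \left(\frac{16 + 4 \left(-5\right)}{\left(-1\right)^{3}} - 14\right)^{2} = - \left(\frac{16 - 20}{-1} - 14\right)^{2} = - \left(\left(-4\right) \left(-1\right) - 14\right)^{2} = - \left(4 - 14\right)^{2} = - \left(-10\right)^{2} = \left(-1\right) 100 = -100$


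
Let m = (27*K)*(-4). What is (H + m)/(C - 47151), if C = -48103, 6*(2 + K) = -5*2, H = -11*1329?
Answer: 14223/95254 ≈ 0.14932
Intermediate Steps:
H = -14619
K = -11/3 (K = -2 + (-5*2)/6 = -2 + (⅙)*(-10) = -2 - 5/3 = -11/3 ≈ -3.6667)
m = 396 (m = (27*(-11/3))*(-4) = -99*(-4) = 396)
(H + m)/(C - 47151) = (-14619 + 396)/(-48103 - 47151) = -14223/(-95254) = -14223*(-1/95254) = 14223/95254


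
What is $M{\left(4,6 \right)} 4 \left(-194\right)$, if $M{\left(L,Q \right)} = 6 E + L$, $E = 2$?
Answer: $-12416$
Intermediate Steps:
$M{\left(L,Q \right)} = 12 + L$ ($M{\left(L,Q \right)} = 6 \cdot 2 + L = 12 + L$)
$M{\left(4,6 \right)} 4 \left(-194\right) = \left(12 + 4\right) 4 \left(-194\right) = 16 \cdot 4 \left(-194\right) = 64 \left(-194\right) = -12416$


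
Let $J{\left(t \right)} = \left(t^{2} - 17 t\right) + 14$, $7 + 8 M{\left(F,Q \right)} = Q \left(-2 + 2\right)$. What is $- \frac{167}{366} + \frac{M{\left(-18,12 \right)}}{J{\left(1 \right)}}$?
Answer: $- \frac{55}{2928} \approx -0.018784$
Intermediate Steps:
$M{\left(F,Q \right)} = - \frac{7}{8}$ ($M{\left(F,Q \right)} = - \frac{7}{8} + \frac{Q \left(-2 + 2\right)}{8} = - \frac{7}{8} + \frac{Q 0}{8} = - \frac{7}{8} + \frac{1}{8} \cdot 0 = - \frac{7}{8} + 0 = - \frac{7}{8}$)
$J{\left(t \right)} = 14 + t^{2} - 17 t$
$- \frac{167}{366} + \frac{M{\left(-18,12 \right)}}{J{\left(1 \right)}} = - \frac{167}{366} - \frac{7}{8 \left(14 + 1^{2} - 17\right)} = \left(-167\right) \frac{1}{366} - \frac{7}{8 \left(14 + 1 - 17\right)} = - \frac{167}{366} - \frac{7}{8 \left(-2\right)} = - \frac{167}{366} - - \frac{7}{16} = - \frac{167}{366} + \frac{7}{16} = - \frac{55}{2928}$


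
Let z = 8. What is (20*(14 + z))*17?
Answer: 7480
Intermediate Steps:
(20*(14 + z))*17 = (20*(14 + 8))*17 = (20*22)*17 = 440*17 = 7480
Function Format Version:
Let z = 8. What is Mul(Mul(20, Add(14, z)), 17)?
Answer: 7480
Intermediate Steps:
Mul(Mul(20, Add(14, z)), 17) = Mul(Mul(20, Add(14, 8)), 17) = Mul(Mul(20, 22), 17) = Mul(440, 17) = 7480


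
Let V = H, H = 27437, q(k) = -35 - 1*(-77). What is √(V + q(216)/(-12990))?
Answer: 3*√14289264130/2165 ≈ 165.64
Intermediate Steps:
q(k) = 42 (q(k) = -35 + 77 = 42)
V = 27437
√(V + q(216)/(-12990)) = √(27437 + 42/(-12990)) = √(27437 + 42*(-1/12990)) = √(27437 - 7/2165) = √(59401098/2165) = 3*√14289264130/2165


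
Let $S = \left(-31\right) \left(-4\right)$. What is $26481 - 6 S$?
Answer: $25737$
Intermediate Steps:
$S = 124$
$26481 - 6 S = 26481 - 744 = 25737$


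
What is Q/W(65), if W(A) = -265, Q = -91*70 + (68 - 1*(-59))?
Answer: 6243/265 ≈ 23.559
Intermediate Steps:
Q = -6243 (Q = -6370 + (68 + 59) = -6370 + 127 = -6243)
Q/W(65) = -6243/(-265) = -6243*(-1/265) = 6243/265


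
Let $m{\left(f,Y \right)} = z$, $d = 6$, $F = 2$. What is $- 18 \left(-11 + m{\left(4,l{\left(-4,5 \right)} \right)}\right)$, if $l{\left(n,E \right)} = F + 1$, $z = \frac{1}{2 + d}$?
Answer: $\frac{783}{4} \approx 195.75$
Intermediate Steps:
$z = \frac{1}{8}$ ($z = \frac{1}{2 + 6} = \frac{1}{8} \approx 0.125$)
$l{\left(n,E \right)} = 3$ ($l{\left(n,E \right)} = 2 + 1 = 3$)
$m{\left(f,Y \right)} = \frac{1}{8}$
$- 18 \left(-11 + m{\left(4,l{\left(-4,5 \right)} \right)}\right) = - 18 \left(-11 + \frac{1}{8}\right) = \left(-18\right) \left(- \frac{87}{8}\right) = \frac{783}{4}$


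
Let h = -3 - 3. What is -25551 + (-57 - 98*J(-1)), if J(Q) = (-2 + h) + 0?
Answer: -24824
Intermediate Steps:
h = -6
J(Q) = -8 (J(Q) = (-2 - 6) + 0 = -8 + 0 = -8)
-25551 + (-57 - 98*J(-1)) = -25551 + (-57 - 98*(-8)) = -25551 + (-57 + 784) = -25551 + 727 = -24824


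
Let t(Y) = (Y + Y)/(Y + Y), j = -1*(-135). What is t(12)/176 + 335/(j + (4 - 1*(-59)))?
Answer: 2689/1584 ≈ 1.6976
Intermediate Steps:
j = 135
t(Y) = 1 (t(Y) = (2*Y)/((2*Y)) = (2*Y)*(1/(2*Y)) = 1)
t(12)/176 + 335/(j + (4 - 1*(-59))) = 1/176 + 335/(135 + (4 - 1*(-59))) = 1*(1/176) + 335/(135 + (4 + 59)) = 1/176 + 335/(135 + 63) = 1/176 + 335/198 = 2689/1584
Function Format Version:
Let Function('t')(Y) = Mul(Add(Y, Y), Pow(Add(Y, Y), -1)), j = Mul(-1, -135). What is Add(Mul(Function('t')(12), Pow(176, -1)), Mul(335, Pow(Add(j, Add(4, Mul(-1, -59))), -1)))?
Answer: Rational(2689, 1584) ≈ 1.6976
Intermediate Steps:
j = 135
Function('t')(Y) = 1 (Function('t')(Y) = Mul(Mul(2, Y), Pow(Mul(2, Y), -1)) = Mul(Mul(2, Y), Mul(Rational(1, 2), Pow(Y, -1))) = 1)
Add(Mul(Function('t')(12), Pow(176, -1)), Mul(335, Pow(Add(j, Add(4, Mul(-1, -59))), -1))) = Add(Mul(1, Pow(176, -1)), Mul(335, Pow(Add(135, Add(4, Mul(-1, -59))), -1))) = Add(Mul(1, Rational(1, 176)), Mul(335, Pow(Add(135, Add(4, 59)), -1))) = Add(Rational(1, 176), Mul(335, Pow(Add(135, 63), -1))) = Add(Rational(1, 176), Mul(335, Pow(198, -1))) = Add(Rational(1, 176), Mul(335, Rational(1, 198))) = Add(Rational(1, 176), Rational(335, 198)) = Rational(2689, 1584)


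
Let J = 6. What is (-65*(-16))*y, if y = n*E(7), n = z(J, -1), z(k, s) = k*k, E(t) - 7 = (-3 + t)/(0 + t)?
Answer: 1984320/7 ≈ 2.8347e+5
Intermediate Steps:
E(t) = 7 + (-3 + t)/t (E(t) = 7 + (-3 + t)/(0 + t) = 7 + (-3 + t)/t)
z(k, s) = k**2
n = 36 (n = 6**2 = 36)
y = 1908/7 (y = 36*(8 - 3/7) = 36*(53/7) = 1908/7 ≈ 272.57)
(-65*(-16))*y = -65*(-16)*(1908/7) = 1040*(1908/7) = 1984320/7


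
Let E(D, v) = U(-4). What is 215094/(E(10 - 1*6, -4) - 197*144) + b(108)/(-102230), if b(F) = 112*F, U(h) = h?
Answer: -5583061833/725117390 ≈ -7.6995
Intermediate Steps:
E(D, v) = -4
215094/(E(10 - 1*6, -4) - 197*144) + b(108)/(-102230) = 215094/(-4 - 197*144) + (112*108)/(-102230) = 215094/(-4 - 28368) + 12096*(-1/102230) = 215094/(-28372) - 6048/51115 = 215094*(-1/28372) - 6048/51115 = -107547/14186 - 6048/51115 = -5583061833/725117390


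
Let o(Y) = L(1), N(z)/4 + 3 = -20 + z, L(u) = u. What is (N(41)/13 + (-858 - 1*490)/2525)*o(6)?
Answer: 164276/32825 ≈ 5.0046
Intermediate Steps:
N(z) = -92 + 4*z (N(z) = -12 + 4*(-20 + z) = -12 + (-80 + 4*z) = -92 + 4*z)
o(Y) = 1
(N(41)/13 + (-858 - 1*490)/2525)*o(6) = ((-92 + 4*41)/13 + (-858 - 1*490)/2525)*1 = ((-92 + 164)*(1/13) + (-858 - 490)*(1/2525))*1 = (72*(1/13) - 1348*1/2525)*1 = (72/13 - 1348/2525)*1 = (164276/32825)*1 = 164276/32825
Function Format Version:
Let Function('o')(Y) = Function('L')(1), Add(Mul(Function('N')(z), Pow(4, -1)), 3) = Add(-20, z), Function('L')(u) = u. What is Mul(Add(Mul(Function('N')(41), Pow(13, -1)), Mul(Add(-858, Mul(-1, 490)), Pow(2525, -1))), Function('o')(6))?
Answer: Rational(164276, 32825) ≈ 5.0046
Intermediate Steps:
Function('N')(z) = Add(-92, Mul(4, z)) (Function('N')(z) = Add(-12, Mul(4, Add(-20, z))) = Add(-12, Add(-80, Mul(4, z))) = Add(-92, Mul(4, z)))
Function('o')(Y) = 1
Mul(Add(Mul(Function('N')(41), Pow(13, -1)), Mul(Add(-858, Mul(-1, 490)), Pow(2525, -1))), Function('o')(6)) = Mul(Add(Mul(Add(-92, Mul(4, 41)), Pow(13, -1)), Mul(Add(-858, Mul(-1, 490)), Pow(2525, -1))), 1) = Mul(Add(Mul(Add(-92, 164), Rational(1, 13)), Mul(Add(-858, -490), Rational(1, 2525))), 1) = Mul(Add(Mul(72, Rational(1, 13)), Mul(-1348, Rational(1, 2525))), 1) = Mul(Add(Rational(72, 13), Rational(-1348, 2525)), 1) = Mul(Rational(164276, 32825), 1) = Rational(164276, 32825)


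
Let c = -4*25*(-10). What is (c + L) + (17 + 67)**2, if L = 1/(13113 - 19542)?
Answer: 51792023/6429 ≈ 8056.0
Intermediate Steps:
L = -1/6429 (L = 1/(-6429) = -1/6429 ≈ -0.00015555)
c = 1000 (c = -100*(-10) = 1000)
(c + L) + (17 + 67)**2 = (1000 - 1/6429) + (17 + 67)**2 = 6428999/6429 + 84**2 = 6428999/6429 + 7056 = 51792023/6429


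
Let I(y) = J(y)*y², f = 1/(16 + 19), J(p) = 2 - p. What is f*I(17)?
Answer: -867/7 ≈ -123.86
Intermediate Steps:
f = 1/35 ≈ 0.028571
I(y) = y²*(2 - y) (I(y) = (2 - y)*y² = y²*(2 - y))
f*I(17) = (17²*(2 - 1*17))/35 = (289*(2 - 17))/35 = (289*(-15))/35 = (1/35)*(-4335) = -867/7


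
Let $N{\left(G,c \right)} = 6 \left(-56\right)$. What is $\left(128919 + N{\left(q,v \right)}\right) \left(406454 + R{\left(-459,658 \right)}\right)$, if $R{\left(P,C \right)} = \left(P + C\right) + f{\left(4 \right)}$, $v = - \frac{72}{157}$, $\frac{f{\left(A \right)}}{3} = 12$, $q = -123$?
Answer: $52293291687$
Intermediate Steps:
$f{\left(A \right)} = 36$ ($f{\left(A \right)} = 3 \cdot 12 = 36$)
$v = - \frac{72}{157}$ ($v = \left(-72\right) \frac{1}{157} = - \frac{72}{157} \approx -0.4586$)
$R{\left(P,C \right)} = 36 + C + P$ ($R{\left(P,C \right)} = \left(P + C\right) + 36 = \left(C + P\right) + 36 = 36 + C + P$)
$N{\left(G,c \right)} = -336$
$\left(128919 + N{\left(q,v \right)}\right) \left(406454 + R{\left(-459,658 \right)}\right) = \left(128919 - 336\right) \left(406454 + \left(36 + 658 - 459\right)\right) = 128583 \left(406454 + 235\right) = 128583 \cdot 406689 = 52293291687$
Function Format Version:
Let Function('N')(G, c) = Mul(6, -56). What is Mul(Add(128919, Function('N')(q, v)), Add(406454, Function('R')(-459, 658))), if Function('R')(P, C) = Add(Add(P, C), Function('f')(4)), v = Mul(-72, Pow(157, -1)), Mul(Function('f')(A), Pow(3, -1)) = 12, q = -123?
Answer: 52293291687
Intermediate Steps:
Function('f')(A) = 36 (Function('f')(A) = Mul(3, 12) = 36)
v = Rational(-72, 157) (v = Mul(-72, Rational(1, 157)) = Rational(-72, 157) ≈ -0.45860)
Function('R')(P, C) = Add(36, C, P) (Function('R')(P, C) = Add(Add(P, C), 36) = Add(Add(C, P), 36) = Add(36, C, P))
Function('N')(G, c) = -336
Mul(Add(128919, Function('N')(q, v)), Add(406454, Function('R')(-459, 658))) = Mul(Add(128919, -336), Add(406454, Add(36, 658, -459))) = Mul(128583, Add(406454, 235)) = Mul(128583, 406689) = 52293291687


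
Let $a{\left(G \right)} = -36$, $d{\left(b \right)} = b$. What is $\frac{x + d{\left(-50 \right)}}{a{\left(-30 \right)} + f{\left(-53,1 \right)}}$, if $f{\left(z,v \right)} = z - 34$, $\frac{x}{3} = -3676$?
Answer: $\frac{11078}{123} \approx 90.065$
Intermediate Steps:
$x = -11028$ ($x = 3 \left(-3676\right) = -11028$)
$f{\left(z,v \right)} = -34 + z$ ($f{\left(z,v \right)} = z - 34 = -34 + z$)
$\frac{x + d{\left(-50 \right)}}{a{\left(-30 \right)} + f{\left(-53,1 \right)}} = \frac{-11028 - 50}{-36 - 87} = - \frac{11078}{-36 - 87} = - \frac{11078}{-123} = \left(-11078\right) \left(- \frac{1}{123}\right) = \frac{11078}{123}$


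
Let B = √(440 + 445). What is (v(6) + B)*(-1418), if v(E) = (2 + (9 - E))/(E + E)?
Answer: -3545/6 - 1418*√885 ≈ -42775.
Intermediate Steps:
B = √885 ≈ 29.749
v(E) = (11 - E)/(2*E) (v(E) = (11 - E)/((2*E)) = (11 - E)*(1/(2*E)) = (11 - E)/(2*E))
(v(6) + B)*(-1418) = ((½)*(11 - 1*6)/6 + √885)*(-1418) = ((½)*(⅙)*(11 - 6) + √885)*(-1418) = ((½)*(⅙)*5 + √885)*(-1418) = (5/12 + √885)*(-1418) = -3545/6 - 1418*√885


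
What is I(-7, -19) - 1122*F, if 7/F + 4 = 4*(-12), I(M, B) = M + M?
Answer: 3563/26 ≈ 137.04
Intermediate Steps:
I(M, B) = 2*M
F = -7/52 (F = 7/(-4 + 4*(-12)) = 7/(-4 - 48) = 7/(-52) = 7*(-1/52) = -7/52 ≈ -0.13462)
I(-7, -19) - 1122*F = 2*(-7) - 1122*(-7/52) = -14 + 3927/26 = 3563/26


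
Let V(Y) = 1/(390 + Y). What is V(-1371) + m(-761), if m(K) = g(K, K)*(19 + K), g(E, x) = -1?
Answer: 727901/981 ≈ 742.00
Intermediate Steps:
m(K) = -19 - K (m(K) = -(19 + K) = -19 - K)
V(-1371) + m(-761) = 1/(390 - 1371) + (-19 - 1*(-761)) = 1/(-981) + (-19 + 761) = -1/981 + 742 = 727901/981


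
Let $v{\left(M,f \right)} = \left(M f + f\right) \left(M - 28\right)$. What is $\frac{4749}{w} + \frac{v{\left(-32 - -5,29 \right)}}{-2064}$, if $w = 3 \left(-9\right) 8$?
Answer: $- \frac{65137}{1548} \approx -42.078$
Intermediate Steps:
$v{\left(M,f \right)} = \left(-28 + M\right) \left(f + M f\right)$ ($v{\left(M,f \right)} = \left(f + M f\right) \left(-28 + M\right) = \left(-28 + M\right) \left(f + M f\right)$)
$w = -216$ ($w = \left(-27\right) 8 = -216$)
$\frac{4749}{w} + \frac{v{\left(-32 - -5,29 \right)}}{-2064} = \frac{4749}{-216} + \frac{29 \left(-28 + \left(-32 - -5\right)^{2} - 27 \left(-32 - -5\right)\right)}{-2064} = 4749 \left(- \frac{1}{216}\right) + 29 \left(-28 + \left(-32 + 5\right)^{2} - 27 \left(-32 + 5\right)\right) \left(- \frac{1}{2064}\right) = - \frac{1583}{72} + 29 \left(-28 + \left(-27\right)^{2} - -729\right) \left(- \frac{1}{2064}\right) = - \frac{1583}{72} + 29 \left(-28 + 729 + 729\right) \left(- \frac{1}{2064}\right) = - \frac{1583}{72} + 29 \cdot 1430 \left(- \frac{1}{2064}\right) = - \frac{1583}{72} + 41470 \left(- \frac{1}{2064}\right) = - \frac{1583}{72} - \frac{20735}{1032} = - \frac{65137}{1548}$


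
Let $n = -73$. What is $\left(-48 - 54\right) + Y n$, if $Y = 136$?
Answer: $-10030$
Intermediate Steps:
$\left(-48 - 54\right) + Y n = \left(-48 - 54\right) + 136 \left(-73\right) = \left(-48 - 54\right) - 9928 = -102 - 9928 = -10030$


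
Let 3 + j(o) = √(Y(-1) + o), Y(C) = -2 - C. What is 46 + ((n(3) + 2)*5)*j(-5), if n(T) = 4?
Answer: -44 + 30*I*√6 ≈ -44.0 + 73.485*I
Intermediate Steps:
j(o) = -3 + √(-1 + o) (j(o) = -3 + √((-2 - 1*(-1)) + o) = -3 + √((-2 + 1) + o) = -3 + √(-1 + o))
46 + ((n(3) + 2)*5)*j(-5) = 46 + ((4 + 2)*5)*(-3 + √(-1 - 5)) = 46 + (6*5)*(-3 + √(-6)) = 46 + 30*(-3 + I*√6) = 46 + (-90 + 30*I*√6) = -44 + 30*I*√6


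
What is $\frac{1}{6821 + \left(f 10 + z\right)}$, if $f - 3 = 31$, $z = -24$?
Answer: $\frac{1}{7137} \approx 0.00014011$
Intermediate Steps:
$f = 34$ ($f = 3 + 31 = 34$)
$\frac{1}{6821 + \left(f 10 + z\right)} = \frac{1}{6821 + \left(34 \cdot 10 - 24\right)} = \frac{1}{6821 + \left(340 - 24\right)} = \frac{1}{6821 + 316} = \frac{1}{7137}$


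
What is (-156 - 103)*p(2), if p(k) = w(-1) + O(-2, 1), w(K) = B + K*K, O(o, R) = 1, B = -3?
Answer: 259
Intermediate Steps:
w(K) = -3 + K² (w(K) = -3 + K*K = -3 + K²)
p(k) = -1 (p(k) = (-3 + (-1)²) + 1 = (-3 + 1) + 1 = -2 + 1 = -1)
(-156 - 103)*p(2) = (-156 - 103)*(-1) = -259*(-1) = 259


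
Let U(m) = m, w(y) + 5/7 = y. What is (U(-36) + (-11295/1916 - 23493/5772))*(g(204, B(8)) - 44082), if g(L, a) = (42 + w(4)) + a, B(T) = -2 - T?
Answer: 3265290844450/1612793 ≈ 2.0246e+6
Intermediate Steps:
w(y) = -5/7 + y
g(L, a) = 317/7 + a (g(L, a) = (42 + (-5/7 + 4)) + a = (42 + 23/7) + a = 317/7 + a)
(U(-36) + (-11295/1916 - 23493/5772))*(g(204, B(8)) - 44082) = (-36 + (-11295/1916 - 23493/5772))*((317/7 + (-2 - 1*8)) - 44082) = (-36 + (-11295*1/1916 - 23493*1/5772))*((317/7 + (-2 - 8)) - 44082) = (-36 + (-11295/1916 - 7831/1924))*((317/7 - 10) - 44082) = (-36 - 2295986/230399)*(247/7 - 44082) = -10590350/230399*(-308327/7) = 3265290844450/1612793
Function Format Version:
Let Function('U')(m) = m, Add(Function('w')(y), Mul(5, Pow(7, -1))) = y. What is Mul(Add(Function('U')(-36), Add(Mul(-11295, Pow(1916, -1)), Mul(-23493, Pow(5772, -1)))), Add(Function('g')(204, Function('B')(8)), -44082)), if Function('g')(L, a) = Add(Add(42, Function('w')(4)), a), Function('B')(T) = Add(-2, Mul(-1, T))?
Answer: Rational(3265290844450, 1612793) ≈ 2.0246e+6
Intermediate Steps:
Function('w')(y) = Add(Rational(-5, 7), y)
Function('g')(L, a) = Add(Rational(317, 7), a) (Function('g')(L, a) = Add(Add(42, Add(Rational(-5, 7), 4)), a) = Add(Add(42, Rational(23, 7)), a) = Add(Rational(317, 7), a))
Mul(Add(Function('U')(-36), Add(Mul(-11295, Pow(1916, -1)), Mul(-23493, Pow(5772, -1)))), Add(Function('g')(204, Function('B')(8)), -44082)) = Mul(Add(-36, Add(Mul(-11295, Pow(1916, -1)), Mul(-23493, Pow(5772, -1)))), Add(Add(Rational(317, 7), Add(-2, Mul(-1, 8))), -44082)) = Mul(Add(-36, Add(Mul(-11295, Rational(1, 1916)), Mul(-23493, Rational(1, 5772)))), Add(Add(Rational(317, 7), Add(-2, -8)), -44082)) = Mul(Add(-36, Add(Rational(-11295, 1916), Rational(-7831, 1924))), Add(Add(Rational(317, 7), -10), -44082)) = Mul(Add(-36, Rational(-2295986, 230399)), Add(Rational(247, 7), -44082)) = Mul(Rational(-10590350, 230399), Rational(-308327, 7)) = Rational(3265290844450, 1612793)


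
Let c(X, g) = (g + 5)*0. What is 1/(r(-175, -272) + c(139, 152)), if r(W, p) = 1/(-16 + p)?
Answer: -288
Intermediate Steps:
c(X, g) = 0 (c(X, g) = (5 + g)*0 = 0)
1/(r(-175, -272) + c(139, 152)) = 1/(1/(-16 - 272) + 0) = 1/(1/(-288) + 0) = 1/(-1/288 + 0) = 1/(-1/288) = -288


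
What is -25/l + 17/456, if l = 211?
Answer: -7813/96216 ≈ -0.081203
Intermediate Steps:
-25/l + 17/456 = -25/211 + 17/456 = -7813/96216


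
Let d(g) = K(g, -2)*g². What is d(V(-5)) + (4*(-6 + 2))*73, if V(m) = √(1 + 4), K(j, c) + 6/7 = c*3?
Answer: -8416/7 ≈ -1202.3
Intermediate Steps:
K(j, c) = -6/7 + 3*c (K(j, c) = -6/7 + c*3 = -6/7 + 3*c)
V(m) = √5
d(g) = -48*g²/7 (d(g) = (-6/7 + 3*(-2))*g² = (-6/7 - 6)*g² = -48*g²/7)
d(V(-5)) + (4*(-6 + 2))*73 = -48*(√5)²/7 + (4*(-6 + 2))*73 = -48/7*5 + (4*(-4))*73 = -240/7 - 16*73 = -240/7 - 1168 = -8416/7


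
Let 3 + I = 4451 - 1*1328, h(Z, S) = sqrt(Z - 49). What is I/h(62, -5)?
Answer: 240*sqrt(13) ≈ 865.33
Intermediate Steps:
h(Z, S) = sqrt(-49 + Z)
I = 3120 (I = -3 + (4451 - 1*1328) = -3 + (4451 - 1328) = -3 + 3123 = 3120)
I/h(62, -5) = 3120/(sqrt(-49 + 62)) = 3120/(sqrt(13)) = 3120*(sqrt(13)/13) = 240*sqrt(13)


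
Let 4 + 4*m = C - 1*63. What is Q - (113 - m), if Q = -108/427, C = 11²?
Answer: -85189/854 ≈ -99.753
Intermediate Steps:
C = 121
m = 27/2 (m = -1 + (121 - 1*63)/4 = -1 + (121 - 63)/4 = -1 + (¼)*58 = -1 + 29/2 = 27/2 ≈ 13.500)
Q = -108/427 (Q = -108*1/427 = -108/427 ≈ -0.25293)
Q - (113 - m) = -108/427 - (113 - 1*27/2) = -108/427 - (113 - 27/2) = -108/427 - 1*199/2 = -108/427 - 199/2 = -85189/854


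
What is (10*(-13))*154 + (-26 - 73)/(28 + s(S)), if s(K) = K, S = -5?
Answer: -460559/23 ≈ -20024.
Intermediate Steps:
(10*(-13))*154 + (-26 - 73)/(28 + s(S)) = (10*(-13))*154 + (-26 - 73)/(28 - 5) = -130*154 - 99/23 = -20020 - 99*1/23 = -20020 - 99/23 = -460559/23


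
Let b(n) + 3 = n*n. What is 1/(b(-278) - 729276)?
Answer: -1/651995 ≈ -1.5338e-6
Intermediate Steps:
b(n) = -3 + n² (b(n) = -3 + n*n = -3 + n²)
1/(b(-278) - 729276) = 1/((-3 + (-278)²) - 729276) = 1/((-3 + 77284) - 729276) = 1/(77281 - 729276) = 1/(-651995) = -1/651995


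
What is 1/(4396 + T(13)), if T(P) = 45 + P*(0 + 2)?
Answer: 1/4467 ≈ 0.00022386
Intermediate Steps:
T(P) = 45 + 2*P (T(P) = 45 + P*2 = 45 + 2*P)
1/(4396 + T(13)) = 1/(4396 + (45 + 2*13)) = 1/(4396 + (45 + 26)) = 1/(4396 + 71) = 1/4467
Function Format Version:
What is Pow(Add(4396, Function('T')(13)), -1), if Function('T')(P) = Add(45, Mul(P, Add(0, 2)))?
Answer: Rational(1, 4467) ≈ 0.00022386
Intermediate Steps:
Function('T')(P) = Add(45, Mul(2, P)) (Function('T')(P) = Add(45, Mul(P, 2)) = Add(45, Mul(2, P)))
Pow(Add(4396, Function('T')(13)), -1) = Pow(Add(4396, Add(45, Mul(2, 13))), -1) = Pow(Add(4396, Add(45, 26)), -1) = Pow(Add(4396, 71), -1) = Pow(4467, -1) = Rational(1, 4467)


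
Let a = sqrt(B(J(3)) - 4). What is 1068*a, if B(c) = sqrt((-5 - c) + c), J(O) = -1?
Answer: 1068*sqrt(-4 + I*sqrt(5)) ≈ 576.41 + 2212.4*I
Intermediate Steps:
B(c) = I*sqrt(5) (B(c) = sqrt(-5) = I*sqrt(5))
a = sqrt(-4 + I*sqrt(5)) (a = sqrt(I*sqrt(5) - 4) = sqrt(-4 + I*sqrt(5)) ≈ 0.53971 + 2.0715*I)
1068*a = 1068*sqrt(-4 + I*sqrt(5))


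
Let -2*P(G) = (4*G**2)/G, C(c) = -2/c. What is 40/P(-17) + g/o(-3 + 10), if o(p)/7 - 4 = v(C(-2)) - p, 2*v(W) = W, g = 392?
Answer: -1804/85 ≈ -21.224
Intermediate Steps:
P(G) = -2*G (P(G) = -4*G**2/(2*G) = -2*G)
v(W) = W/2
o(p) = 63/2 - 7*p (o(p) = 28 + 7*((-2/(-2))/2 - p) = 28 + 7*((-2*(-1/2))/2 - p) = 28 + 7*((1/2)*1 - p) = 28 + 7*(1/2 - p) = 28 + (7/2 - 7*p) = 63/2 - 7*p)
40/P(-17) + g/o(-3 + 10) = 40/((-2*(-17))) + 392/(63/2 - 7*(-3 + 10)) = 40/34 + 392/(63/2 - 7*7) = 40*(1/34) + 392/(63/2 - 49) = 20/17 + 392/(-35/2) = 20/17 + 392*(-2/35) = 20/17 - 112/5 = -1804/85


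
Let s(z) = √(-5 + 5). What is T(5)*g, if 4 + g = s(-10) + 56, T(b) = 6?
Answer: 312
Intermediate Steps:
s(z) = 0 (s(z) = √0 = 0)
g = 52 (g = -4 + (0 + 56) = -4 + 56 = 52)
T(5)*g = 6*52 = 312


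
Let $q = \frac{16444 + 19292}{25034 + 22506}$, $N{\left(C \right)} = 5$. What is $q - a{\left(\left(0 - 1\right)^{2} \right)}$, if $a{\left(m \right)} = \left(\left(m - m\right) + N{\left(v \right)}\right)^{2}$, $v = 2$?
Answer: $- \frac{288191}{11885} \approx -24.248$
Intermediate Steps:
$q = \frac{8934}{11885}$ ($q = \frac{35736}{47540} = 35736 \cdot \frac{1}{47540} = \frac{8934}{11885} \approx 0.7517$)
$a{\left(m \right)} = 25$ ($a{\left(m \right)} = \left(\left(m - m\right) + 5\right)^{2} = \left(0 + 5\right)^{2} = 5^{2} = 25$)
$q - a{\left(\left(0 - 1\right)^{2} \right)} = \frac{8934}{11885} - 25 = - \frac{288191}{11885}$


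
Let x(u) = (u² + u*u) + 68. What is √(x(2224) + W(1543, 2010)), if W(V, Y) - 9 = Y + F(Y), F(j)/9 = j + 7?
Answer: 4*√619537 ≈ 3148.4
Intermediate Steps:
F(j) = 63 + 9*j (F(j) = 9*(j + 7) = 9*(7 + j) = 63 + 9*j)
x(u) = 68 + 2*u² (x(u) = (u² + u²) + 68 = 2*u² + 68 = 68 + 2*u²)
W(V, Y) = 72 + 10*Y (W(V, Y) = 9 + (Y + (63 + 9*Y)) = 9 + (63 + 10*Y) = 72 + 10*Y)
√(x(2224) + W(1543, 2010)) = √((68 + 2*2224²) + (72 + 10*2010)) = √((68 + 2*4946176) + (72 + 20100)) = √((68 + 9892352) + 20172) = √(9892420 + 20172) = √9912592 = 4*√619537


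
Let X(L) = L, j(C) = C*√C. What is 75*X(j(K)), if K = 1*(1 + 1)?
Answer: 150*√2 ≈ 212.13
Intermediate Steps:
K = 2 (K = 1*2 = 2)
j(C) = C^(3/2)
75*X(j(K)) = 75*2^(3/2) = 75*(2*√2) = 150*√2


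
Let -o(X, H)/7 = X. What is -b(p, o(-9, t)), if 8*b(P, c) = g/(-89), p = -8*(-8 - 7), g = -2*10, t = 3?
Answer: -5/178 ≈ -0.028090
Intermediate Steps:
o(X, H) = -7*X
g = -20
p = 120 (p = -8*(-15) = 120)
b(P, c) = 5/178 (b(P, c) = (-20/(-89))/8 = (-20*(-1/89))/8 = (1/8)*(20/89) = 5/178)
-b(p, o(-9, t)) = -1*5/178 = -5/178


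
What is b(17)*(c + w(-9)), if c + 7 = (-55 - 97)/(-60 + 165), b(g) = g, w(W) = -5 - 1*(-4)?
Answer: -16864/105 ≈ -160.61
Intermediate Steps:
w(W) = -1 (w(W) = -5 + 4 = -1)
c = -887/105 (c = -7 + (-55 - 97)/(-60 + 165) = -7 - 152/105 = -887/105 ≈ -8.4476)
b(17)*(c + w(-9)) = 17*(-887/105 - 1) = 17*(-992/105) = -16864/105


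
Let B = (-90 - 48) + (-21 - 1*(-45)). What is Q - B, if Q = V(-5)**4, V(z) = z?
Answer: 739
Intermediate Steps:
B = -114 (B = -138 + (-21 + 45) = -138 + 24 = -114)
Q = 625 (Q = (-5)**4 = 625)
Q - B = 625 - 1*(-114) = 625 + 114 = 739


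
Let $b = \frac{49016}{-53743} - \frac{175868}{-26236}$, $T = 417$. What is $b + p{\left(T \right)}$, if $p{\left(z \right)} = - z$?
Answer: $- \frac{20707316856}{50357191} \approx -411.21$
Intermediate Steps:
$b = \frac{291631791}{50357191}$ ($b = 49016 \left(- \frac{1}{53743}\right) - - \frac{6281}{937} = - \frac{49016}{53743} + \frac{6281}{937} = \frac{291631791}{50357191} \approx 5.7913$)
$b + p{\left(T \right)} = \frac{291631791}{50357191} - 417 = - \frac{20707316856}{50357191}$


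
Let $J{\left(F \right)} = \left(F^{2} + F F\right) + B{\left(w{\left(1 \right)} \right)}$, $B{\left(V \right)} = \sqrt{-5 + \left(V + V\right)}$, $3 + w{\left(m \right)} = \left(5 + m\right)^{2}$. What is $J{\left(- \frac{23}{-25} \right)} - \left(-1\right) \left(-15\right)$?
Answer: $- \frac{8317}{625} + \sqrt{61} \approx -5.4969$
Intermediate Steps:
$w{\left(m \right)} = -3 + \left(5 + m\right)^{2}$
$B{\left(V \right)} = \sqrt{-5 + 2 V}$
$J{\left(F \right)} = \sqrt{61} + 2 F^{2}$ ($J{\left(F \right)} = \left(F^{2} + F F\right) + \sqrt{-5 + 2 \left(-3 + \left(5 + 1\right)^{2}\right)} = \left(F^{2} + F^{2}\right) + \sqrt{-5 + 2 \left(-3 + 6^{2}\right)} = 2 F^{2} + \sqrt{-5 + 2 \left(-3 + 36\right)} = 2 F^{2} + \sqrt{-5 + 2 \cdot 33} = 2 F^{2} + \sqrt{-5 + 66} = 2 F^{2} + \sqrt{61} = \sqrt{61} + 2 F^{2}$)
$J{\left(- \frac{23}{-25} \right)} - \left(-1\right) \left(-15\right) = \left(\sqrt{61} + 2 \left(- \frac{23}{-25}\right)^{2}\right) - \left(-1\right) \left(-15\right) = \left(\sqrt{61} + 2 \left(\left(-23\right) \left(- \frac{1}{25}\right)\right)^{2}\right) - 15 = \left(\sqrt{61} + 2 \left(\frac{23}{25}\right)^{2}\right) - 15 = \left(\sqrt{61} + 2 \cdot \frac{529}{625}\right) - 15 = \left(\sqrt{61} + \frac{1058}{625}\right) - 15 = \left(\frac{1058}{625} + \sqrt{61}\right) - 15 = - \frac{8317}{625} + \sqrt{61}$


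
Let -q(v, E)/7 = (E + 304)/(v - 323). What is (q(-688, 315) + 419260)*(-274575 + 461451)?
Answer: 26404095814356/337 ≈ 7.8350e+10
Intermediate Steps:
q(v, E) = -7*(304 + E)/(-323 + v) (q(v, E) = -7*(E + 304)/(v - 323) = -7*(304 + E)/(-323 + v))
(q(-688, 315) + 419260)*(-274575 + 461451) = (7*(-304 - 1*315)/(-323 - 688) + 419260)*(-274575 + 461451) = (7*(-304 - 315)/(-1011) + 419260)*186876 = (7*(-1/1011)*(-619) + 419260)*186876 = (4333/1011 + 419260)*186876 = (423876193/1011)*186876 = 26404095814356/337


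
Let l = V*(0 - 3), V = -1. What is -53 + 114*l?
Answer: 289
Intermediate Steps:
l = 3 (l = -(0 - 3) = -1*(-3) = 3)
-53 + 114*l = -53 + 114*3 = -53 + 342 = 289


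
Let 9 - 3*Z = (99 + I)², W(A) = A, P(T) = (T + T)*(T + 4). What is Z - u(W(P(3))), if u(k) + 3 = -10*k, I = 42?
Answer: -6201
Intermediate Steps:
P(T) = 2*T*(4 + T) (P(T) = (2*T)*(4 + T) = 2*T*(4 + T))
Z = -6624 (Z = 3 - (99 + 42)²/3 = 3 - ⅓*141² = 3 - ⅓*19881 = 3 - 6627 = -6624)
u(k) = -3 - 10*k
Z - u(W(P(3))) = -6624 - (-3 - 20*3*(4 + 3)) = -6624 - (-3 - 20*3*7) = -6624 - (-3 - 10*42) = -6624 - (-3 - 420) = -6624 - 1*(-423) = -6624 + 423 = -6201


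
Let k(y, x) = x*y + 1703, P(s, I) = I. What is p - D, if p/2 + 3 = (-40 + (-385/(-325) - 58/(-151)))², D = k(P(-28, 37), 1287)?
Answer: -4467410444382/96334225 ≈ -46374.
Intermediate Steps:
k(y, x) = 1703 + x*y
D = 49322 (D = 1703 + 1287*37 = 1703 + 47619 = 49322)
p = 283986201068/96334225 (p = -6 + 2*(-40 + (-385/(-325) - 58/(-151)))² = -6 + 2*(-40 + (-385*(-1/325) - 58*(-1/151)))² = -6 + 2*(-40 + (77/65 + 58/151))² = -6 + 2*(-40 + 15397/9815)² = -6 + 2*(-377203/9815)² = -6 + 2*(142282103209/96334225) = -6 + 284564206418/96334225 = 283986201068/96334225 ≈ 2947.9)
p - D = 283986201068/96334225 - 1*49322 = 283986201068/96334225 - 49322 = -4467410444382/96334225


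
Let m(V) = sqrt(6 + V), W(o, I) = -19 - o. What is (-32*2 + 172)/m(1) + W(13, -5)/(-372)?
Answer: 8/93 + 108*sqrt(7)/7 ≈ 40.906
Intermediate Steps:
(-32*2 + 172)/m(1) + W(13, -5)/(-372) = (-32*2 + 172)/(sqrt(6 + 1)) + (-19 - 1*13)/(-372) = (-64 + 172)/(sqrt(7)) + (-19 - 13)*(-1/372) = 108*(sqrt(7)/7) - 32*(-1/372) = 108*sqrt(7)/7 + 8/93 = 8/93 + 108*sqrt(7)/7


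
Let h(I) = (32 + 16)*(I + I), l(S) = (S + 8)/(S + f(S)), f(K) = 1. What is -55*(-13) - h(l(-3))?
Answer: 955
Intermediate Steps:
l(S) = (8 + S)/(1 + S) (l(S) = (S + 8)/(S + 1) = (8 + S)/(1 + S))
h(I) = 96*I (h(I) = 48*(2*I) = 96*I)
-55*(-13) - h(l(-3)) = -55*(-13) - 96*(8 - 3)/(1 - 3) = 715 - 96*5/(-2) = 715 - 96*(-½*5) = 715 - 96*(-5)/2 = 715 - 1*(-240) = 715 + 240 = 955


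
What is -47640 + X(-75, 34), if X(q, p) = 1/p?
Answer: -1619759/34 ≈ -47640.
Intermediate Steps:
-47640 + X(-75, 34) = -47640 + 1/34 = -1619759/34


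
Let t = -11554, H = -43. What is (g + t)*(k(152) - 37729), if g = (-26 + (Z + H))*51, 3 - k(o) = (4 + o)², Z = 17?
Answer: 881652772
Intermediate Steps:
k(o) = 3 - (4 + o)²
g = -2652 (g = (-26 + (17 - 43))*51 = (-26 - 26)*51 = -52*51 = -2652)
(g + t)*(k(152) - 37729) = (-2652 - 11554)*((3 - (4 + 152)²) - 37729) = -14206*((3 - 1*156²) - 37729) = -14206*((3 - 1*24336) - 37729) = -14206*((3 - 24336) - 37729) = -14206*(-24333 - 37729) = -14206*(-62062) = 881652772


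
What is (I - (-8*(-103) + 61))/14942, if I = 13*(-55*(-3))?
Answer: 630/7471 ≈ 0.084326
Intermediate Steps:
I = 2145 (I = 13*165 = 2145)
(I - (-8*(-103) + 61))/14942 = (2145 - (-8*(-103) + 61))/14942 = (2145 - (824 + 61))*(1/14942) = (2145 - 1*885)*(1/14942) = (2145 - 885)*(1/14942) = 1260*(1/14942) = 630/7471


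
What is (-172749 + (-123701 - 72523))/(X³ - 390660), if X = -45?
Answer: 122991/160595 ≈ 0.76585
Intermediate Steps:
(-172749 + (-123701 - 72523))/(X³ - 390660) = (-172749 + (-123701 - 72523))/((-45)³ - 390660) = (-172749 - 196224)/(-91125 - 390660) = -368973/(-481785) = -368973*(-1/481785) = 122991/160595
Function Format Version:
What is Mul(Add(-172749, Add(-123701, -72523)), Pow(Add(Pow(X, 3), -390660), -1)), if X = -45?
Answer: Rational(122991, 160595) ≈ 0.76585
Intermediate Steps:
Mul(Add(-172749, Add(-123701, -72523)), Pow(Add(Pow(X, 3), -390660), -1)) = Mul(Add(-172749, Add(-123701, -72523)), Pow(Add(Pow(-45, 3), -390660), -1)) = Mul(Add(-172749, -196224), Pow(Add(-91125, -390660), -1)) = Mul(-368973, Pow(-481785, -1)) = Mul(-368973, Rational(-1, 481785)) = Rational(122991, 160595)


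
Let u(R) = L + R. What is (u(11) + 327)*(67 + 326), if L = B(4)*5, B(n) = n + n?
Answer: 148554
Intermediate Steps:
B(n) = 2*n
L = 40 (L = (2*4)*5 = 8*5 = 40)
u(R) = 40 + R
(u(11) + 327)*(67 + 326) = ((40 + 11) + 327)*(67 + 326) = (51 + 327)*393 = 378*393 = 148554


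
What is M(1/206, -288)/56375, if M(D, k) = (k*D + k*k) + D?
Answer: 17086177/11613250 ≈ 1.4713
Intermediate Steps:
M(D, k) = D + k**2 + D*k (M(D, k) = (D*k + k**2) + D = (k**2 + D*k) + D = D + k**2 + D*k)
M(1/206, -288)/56375 = (1/206 + (-288)**2 - 288/206)/56375 = (1/206 + 82944 + (1/206)*(-288))*(1/56375) = (1/206 + 82944 - 144/103)*(1/56375) = (17086177/206)*(1/56375) = 17086177/11613250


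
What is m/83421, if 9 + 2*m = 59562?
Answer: 509/1426 ≈ 0.35694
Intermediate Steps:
m = 59553/2 (m = -9/2 + (1/2)*59562 = -9/2 + 29781 = 59553/2 ≈ 29777.)
m/83421 = (59553/2)/83421 = (59553/2)*(1/83421) = 509/1426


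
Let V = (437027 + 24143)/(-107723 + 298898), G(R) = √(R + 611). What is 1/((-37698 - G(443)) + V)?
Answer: -27553876792530/1038658808887833233 + 1461915225*√1054/2077317617775666466 ≈ -2.6505e-5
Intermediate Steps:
G(R) = √(611 + R)
V = 92234/38235 (V = 461170/191175 = 461170*(1/191175) = 92234/38235 ≈ 2.4123)
1/((-37698 - G(443)) + V) = 1/((-37698 - √(611 + 443)) + 92234/38235) = 1/((-37698 - √1054) + 92234/38235) = 1/(-1441290796/38235 - √1054)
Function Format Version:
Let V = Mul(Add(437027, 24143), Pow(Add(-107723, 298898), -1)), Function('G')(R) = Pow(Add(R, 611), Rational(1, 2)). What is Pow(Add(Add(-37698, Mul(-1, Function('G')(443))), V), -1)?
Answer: Add(Rational(-27553876792530, 1038658808887833233), Mul(Rational(1461915225, 2077317617775666466), Pow(1054, Rational(1, 2)))) ≈ -2.6505e-5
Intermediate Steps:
Function('G')(R) = Pow(Add(611, R), Rational(1, 2))
V = Rational(92234, 38235) (V = Mul(461170, Pow(191175, -1)) = Mul(461170, Rational(1, 191175)) = Rational(92234, 38235) ≈ 2.4123)
Pow(Add(Add(-37698, Mul(-1, Function('G')(443))), V), -1) = Pow(Add(Add(-37698, Mul(-1, Pow(Add(611, 443), Rational(1, 2)))), Rational(92234, 38235)), -1) = Pow(Add(Add(-37698, Mul(-1, Pow(1054, Rational(1, 2)))), Rational(92234, 38235)), -1) = Pow(Add(Rational(-1441290796, 38235), Mul(-1, Pow(1054, Rational(1, 2)))), -1)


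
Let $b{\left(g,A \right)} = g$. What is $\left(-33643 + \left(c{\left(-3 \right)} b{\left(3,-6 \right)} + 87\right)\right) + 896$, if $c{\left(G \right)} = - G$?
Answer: $-32651$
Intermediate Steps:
$\left(-33643 + \left(c{\left(-3 \right)} b{\left(3,-6 \right)} + 87\right)\right) + 896 = \left(-33643 + \left(\left(-1\right) \left(-3\right) 3 + 87\right)\right) + 896 = \left(-33643 + \left(3 \cdot 3 + 87\right)\right) + 896 = \left(-33643 + \left(9 + 87\right)\right) + 896 = \left(-33643 + 96\right) + 896 = -33547 + 896 = -32651$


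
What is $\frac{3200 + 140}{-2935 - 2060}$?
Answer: $- \frac{668}{999} \approx -0.66867$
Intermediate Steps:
$\frac{3200 + 140}{-2935 - 2060} = \frac{3340}{-4995} = 3340 \left(- \frac{1}{4995}\right) = - \frac{668}{999}$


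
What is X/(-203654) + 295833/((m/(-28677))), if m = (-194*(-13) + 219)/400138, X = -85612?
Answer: -345663147326626371320/279107807 ≈ -1.2385e+12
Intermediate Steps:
m = 2741/400138 (m = (2522 + 219)*(1/400138) = 2741*(1/400138) = 2741/400138 ≈ 0.0068501)
X/(-203654) + 295833/((m/(-28677))) = -85612/(-203654) + 295833/(((2741/400138)/(-28677))) = -85612*(-1/203654) + 295833/(((2741/400138)*(-1/28677))) = 42806/101827 + 295833/(-2741/11474757426) = 42806/101827 + 295833*(-11474757426/2741) = 42806/101827 - 3394611913605858/2741 = -345663147326626371320/279107807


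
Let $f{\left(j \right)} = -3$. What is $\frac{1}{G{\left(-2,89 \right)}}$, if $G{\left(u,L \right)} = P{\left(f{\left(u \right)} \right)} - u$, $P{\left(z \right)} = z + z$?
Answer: $- \frac{1}{4} \approx -0.25$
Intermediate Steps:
$P{\left(z \right)} = 2 z$
$G{\left(u,L \right)} = -6 - u$ ($G{\left(u,L \right)} = 2 \left(-3\right) - u = -6 - u$)
$\frac{1}{G{\left(-2,89 \right)}} = \frac{1}{-6 - -2} = \frac{1}{-6 + 2} = \frac{1}{-4} = - \frac{1}{4}$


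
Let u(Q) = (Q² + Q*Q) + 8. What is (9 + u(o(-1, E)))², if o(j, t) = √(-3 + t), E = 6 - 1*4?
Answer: 225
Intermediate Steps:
E = 2 (E = 6 - 4 = 2)
u(Q) = 8 + 2*Q² (u(Q) = (Q² + Q²) + 8 = 2*Q² + 8 = 8 + 2*Q²)
(9 + u(o(-1, E)))² = (9 + (8 + 2*(√(-3 + 2))²))² = (9 + (8 + 2*(√(-1))²))² = (9 + (8 + 2*I²))² = (9 + (8 + 2*(-1)))² = (9 + (8 - 2))² = (9 + 6)² = 15² = 225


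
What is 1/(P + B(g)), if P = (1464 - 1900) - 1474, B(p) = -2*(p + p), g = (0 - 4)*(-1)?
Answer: -1/1926 ≈ -0.00051921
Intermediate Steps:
g = 4 (g = -4*(-1) = 4)
B(p) = -4*p
P = -1910 (P = -436 - 1474 = -1910)
1/(P + B(g)) = 1/(-1910 - 4*4) = 1/(-1910 - 16) = 1/(-1926) = -1/1926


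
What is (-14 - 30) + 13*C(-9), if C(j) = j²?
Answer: 1009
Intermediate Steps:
(-14 - 30) + 13*C(-9) = (-14 - 30) + 13*(-9)² = -44 + 13*81 = -44 + 1053 = 1009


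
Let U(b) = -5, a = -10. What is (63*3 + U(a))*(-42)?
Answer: -7728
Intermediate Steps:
(63*3 + U(a))*(-42) = (63*3 - 5)*(-42) = (189 - 5)*(-42) = 184*(-42) = -7728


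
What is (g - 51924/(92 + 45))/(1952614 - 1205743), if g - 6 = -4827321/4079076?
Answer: -23234476081/46375163250428 ≈ -0.00050101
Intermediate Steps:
g = 6549045/1359692 (g = 6 - 4827321/4079076 = 6 - 4827321*1/4079076 = 6 - 1609107/1359692 = 6549045/1359692 ≈ 4.8166)
(g - 51924/(92 + 45))/(1952614 - 1205743) = (6549045/1359692 - 51924/(92 + 45))/(1952614 - 1205743) = (6549045/1359692 - 51924/137)/746871 = (6549045/1359692 - 51924*1/137)*(1/746871) = (6549045/1359692 - 51924/137)*(1/746871) = -69703428243/186277804*1/746871 = -23234476081/46375163250428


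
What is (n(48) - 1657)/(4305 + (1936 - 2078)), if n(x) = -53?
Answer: -1710/4163 ≈ -0.41076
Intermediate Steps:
(n(48) - 1657)/(4305 + (1936 - 2078)) = (-53 - 1657)/(4305 + (1936 - 2078)) = -1710/(4305 - 142) = -1710/4163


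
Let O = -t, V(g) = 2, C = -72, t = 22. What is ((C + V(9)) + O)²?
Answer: 8464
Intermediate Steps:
O = -22 (O = -1*22 = -22)
((C + V(9)) + O)² = ((-72 + 2) - 22)² = (-70 - 22)² = (-92)² = 8464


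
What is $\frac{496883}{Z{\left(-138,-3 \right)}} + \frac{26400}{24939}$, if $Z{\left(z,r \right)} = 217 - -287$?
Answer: $\frac{1378341193}{1396584} \approx 986.94$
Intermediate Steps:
$Z{\left(z,r \right)} = 504$ ($Z{\left(z,r \right)} = 217 + 287 = 504$)
$\frac{496883}{Z{\left(-138,-3 \right)}} + \frac{26400}{24939} = \frac{496883}{504} + \frac{26400}{24939} = 496883 \cdot \frac{1}{504} + 26400 \cdot \frac{1}{24939} = \frac{496883}{504} + \frac{8800}{8313} = \frac{1378341193}{1396584}$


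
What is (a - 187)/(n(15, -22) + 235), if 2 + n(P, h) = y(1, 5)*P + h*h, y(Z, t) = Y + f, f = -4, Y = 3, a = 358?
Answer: 19/78 ≈ 0.24359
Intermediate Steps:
y(Z, t) = -1 (y(Z, t) = 3 - 4 = -1)
n(P, h) = -2 + h**2 - P (n(P, h) = -2 + (-P + h*h) = -2 + (-P + h**2) = -2 + (h**2 - P) = -2 + h**2 - P)
(a - 187)/(n(15, -22) + 235) = (358 - 187)/((-2 + (-22)**2 - 1*15) + 235) = 171/((-2 + 484 - 15) + 235) = 171/(467 + 235) = 171/702 = 171*(1/702) = 19/78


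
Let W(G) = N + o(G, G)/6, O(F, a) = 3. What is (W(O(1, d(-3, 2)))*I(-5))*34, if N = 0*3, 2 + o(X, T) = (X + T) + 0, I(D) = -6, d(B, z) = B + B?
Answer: -136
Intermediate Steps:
d(B, z) = 2*B
o(X, T) = -2 + T + X (o(X, T) = -2 + ((X + T) + 0) = -2 + ((T + X) + 0) = -2 + (T + X) = -2 + T + X)
N = 0
W(G) = -⅓ + G/3 (W(G) = 0 + (-2 + G + G)/6 = 0 + (-2 + 2*G)*(⅙) = 0 + (-⅓ + G/3) = -⅓ + G/3)
(W(O(1, d(-3, 2)))*I(-5))*34 = ((-⅓ + (⅓)*3)*(-6))*34 = ((-⅓ + 1)*(-6))*34 = ((⅔)*(-6))*34 = -4*34 = -136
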